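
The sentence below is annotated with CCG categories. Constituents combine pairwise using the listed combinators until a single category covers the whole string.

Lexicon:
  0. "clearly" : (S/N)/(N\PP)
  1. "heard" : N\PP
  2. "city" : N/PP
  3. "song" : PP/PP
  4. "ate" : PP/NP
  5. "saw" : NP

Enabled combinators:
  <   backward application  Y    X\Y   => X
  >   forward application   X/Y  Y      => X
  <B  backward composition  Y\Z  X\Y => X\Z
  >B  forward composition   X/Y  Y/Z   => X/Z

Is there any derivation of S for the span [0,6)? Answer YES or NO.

[0,6] S   >
  [0,2] S/N   >
    [0,1] "clearly" : (S/N)/(N\PP)
    [1,2] "heard" : N\PP
  [2,6] N   >
    [2,5] N/NP   >B
      [2,3] "city" : N/PP
      [3,5] PP/NP   >B
        [3,4] "song" : PP/PP
        [4,5] "ate" : PP/NP
    [5,6] "saw" : NP

YES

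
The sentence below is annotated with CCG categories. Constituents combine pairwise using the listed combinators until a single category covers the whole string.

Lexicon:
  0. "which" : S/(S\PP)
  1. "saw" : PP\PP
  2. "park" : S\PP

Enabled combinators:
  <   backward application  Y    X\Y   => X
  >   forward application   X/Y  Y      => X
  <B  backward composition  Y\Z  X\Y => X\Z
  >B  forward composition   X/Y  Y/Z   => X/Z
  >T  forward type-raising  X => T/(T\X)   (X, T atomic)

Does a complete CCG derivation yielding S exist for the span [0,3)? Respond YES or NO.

YES

[0,3] S   >
  [0,1] "which" : S/(S\PP)
  [1,3] S\PP   <B
    [1,2] "saw" : PP\PP
    [2,3] "park" : S\PP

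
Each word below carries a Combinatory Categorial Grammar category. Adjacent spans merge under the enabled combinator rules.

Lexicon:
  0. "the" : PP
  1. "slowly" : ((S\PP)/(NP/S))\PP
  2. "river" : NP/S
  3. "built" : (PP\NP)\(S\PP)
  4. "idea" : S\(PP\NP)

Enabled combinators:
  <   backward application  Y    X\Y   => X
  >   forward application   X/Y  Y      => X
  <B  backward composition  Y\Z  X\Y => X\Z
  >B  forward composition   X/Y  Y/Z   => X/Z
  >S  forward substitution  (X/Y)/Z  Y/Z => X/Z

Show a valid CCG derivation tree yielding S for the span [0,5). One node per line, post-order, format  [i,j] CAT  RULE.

[0,1] PP  lex  "the"
[1,2] ((S\PP)/(NP/S))\PP  lex  "slowly"
[0,2] (S\PP)/(NP/S)  <  k=1
[2,3] NP/S  lex  "river"
[0,3] S\PP  >  k=2
[3,4] (PP\NP)\(S\PP)  lex  "built"
[0,4] PP\NP  <  k=3
[4,5] S\(PP\NP)  lex  "idea"
[0,5] S  <  k=4

[0,5] S   <
  [0,4] PP\NP   <
    [0,3] S\PP   >
      [0,2] (S\PP)/(NP/S)   <
        [0,1] "the" : PP
        [1,2] "slowly" : ((S\PP)/(NP/S))\PP
      [2,3] "river" : NP/S
    [3,4] "built" : (PP\NP)\(S\PP)
  [4,5] "idea" : S\(PP\NP)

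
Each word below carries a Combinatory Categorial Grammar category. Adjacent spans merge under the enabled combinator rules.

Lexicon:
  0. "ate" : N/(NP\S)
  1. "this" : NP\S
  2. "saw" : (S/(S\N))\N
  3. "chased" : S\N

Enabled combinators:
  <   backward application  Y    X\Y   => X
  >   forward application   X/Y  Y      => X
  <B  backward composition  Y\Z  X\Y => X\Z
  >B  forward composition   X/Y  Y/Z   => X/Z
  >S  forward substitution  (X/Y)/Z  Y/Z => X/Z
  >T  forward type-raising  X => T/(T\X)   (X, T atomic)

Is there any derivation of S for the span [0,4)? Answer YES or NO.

[0,4] S   >
  [0,3] S/(S\N)   <
    [0,2] N   >
      [0,1] "ate" : N/(NP\S)
      [1,2] "this" : NP\S
    [2,3] "saw" : (S/(S\N))\N
  [3,4] "chased" : S\N

YES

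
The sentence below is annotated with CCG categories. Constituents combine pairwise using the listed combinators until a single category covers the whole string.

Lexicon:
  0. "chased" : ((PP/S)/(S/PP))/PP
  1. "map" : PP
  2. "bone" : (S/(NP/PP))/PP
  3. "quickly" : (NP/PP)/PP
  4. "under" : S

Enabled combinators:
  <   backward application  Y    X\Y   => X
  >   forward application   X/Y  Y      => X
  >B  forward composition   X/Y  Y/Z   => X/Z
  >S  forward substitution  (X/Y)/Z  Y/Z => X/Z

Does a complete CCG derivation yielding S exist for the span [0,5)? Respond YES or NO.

((PP/S)/(S/PP))/PP PP (S/(NP/PP))/PP (NP/PP)/PP S
CKY chart[0,5] = {PP}; S ∉ chart

NO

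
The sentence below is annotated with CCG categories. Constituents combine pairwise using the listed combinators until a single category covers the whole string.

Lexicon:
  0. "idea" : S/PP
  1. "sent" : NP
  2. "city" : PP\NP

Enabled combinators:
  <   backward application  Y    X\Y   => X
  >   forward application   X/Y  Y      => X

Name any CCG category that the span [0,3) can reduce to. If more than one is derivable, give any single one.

S

[0,3] S   >
  [0,1] "idea" : S/PP
  [1,3] PP   <
    [1,2] "sent" : NP
    [2,3] "city" : PP\NP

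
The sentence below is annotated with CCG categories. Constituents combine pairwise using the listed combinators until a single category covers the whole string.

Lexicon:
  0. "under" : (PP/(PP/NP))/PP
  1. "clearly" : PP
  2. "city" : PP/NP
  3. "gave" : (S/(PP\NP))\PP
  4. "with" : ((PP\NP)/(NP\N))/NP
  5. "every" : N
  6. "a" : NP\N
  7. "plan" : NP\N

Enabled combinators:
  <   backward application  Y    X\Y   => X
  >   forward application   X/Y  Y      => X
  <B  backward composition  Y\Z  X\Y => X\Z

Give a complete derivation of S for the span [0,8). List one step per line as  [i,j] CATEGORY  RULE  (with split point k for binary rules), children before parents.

[0,8] S   >
  [0,4] S/(PP\NP)   <
    [0,3] PP   >
      [0,2] PP/(PP/NP)   >
        [0,1] "under" : (PP/(PP/NP))/PP
        [1,2] "clearly" : PP
      [2,3] "city" : PP/NP
    [3,4] "gave" : (S/(PP\NP))\PP
  [4,8] PP\NP   >
    [4,7] (PP\NP)/(NP\N)   >
      [4,5] "with" : ((PP\NP)/(NP\N))/NP
      [5,7] NP   <
        [5,6] "every" : N
        [6,7] "a" : NP\N
    [7,8] "plan" : NP\N

[0,1] (PP/(PP/NP))/PP  lex  "under"
[1,2] PP  lex  "clearly"
[0,2] PP/(PP/NP)  >  k=1
[2,3] PP/NP  lex  "city"
[0,3] PP  >  k=2
[3,4] (S/(PP\NP))\PP  lex  "gave"
[0,4] S/(PP\NP)  <  k=3
[4,5] ((PP\NP)/(NP\N))/NP  lex  "with"
[5,6] N  lex  "every"
[6,7] NP\N  lex  "a"
[5,7] NP  <  k=6
[4,7] (PP\NP)/(NP\N)  >  k=5
[7,8] NP\N  lex  "plan"
[4,8] PP\NP  >  k=7
[0,8] S  >  k=4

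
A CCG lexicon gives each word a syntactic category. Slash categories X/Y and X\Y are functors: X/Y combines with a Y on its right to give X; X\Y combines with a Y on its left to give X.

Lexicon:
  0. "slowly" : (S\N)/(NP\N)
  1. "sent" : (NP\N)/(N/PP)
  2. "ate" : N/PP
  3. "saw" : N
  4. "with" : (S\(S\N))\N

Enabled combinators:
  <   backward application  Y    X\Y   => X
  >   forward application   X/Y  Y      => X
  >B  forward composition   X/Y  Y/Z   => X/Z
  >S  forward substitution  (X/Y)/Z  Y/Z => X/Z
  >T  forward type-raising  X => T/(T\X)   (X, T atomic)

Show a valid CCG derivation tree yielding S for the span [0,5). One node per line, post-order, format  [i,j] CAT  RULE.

[0,5] S   <
  [0,3] S\N   >
    [0,1] "slowly" : (S\N)/(NP\N)
    [1,3] NP\N   >
      [1,2] "sent" : (NP\N)/(N/PP)
      [2,3] "ate" : N/PP
  [3,5] S\(S\N)   <
    [3,4] "saw" : N
    [4,5] "with" : (S\(S\N))\N

[0,1] (S\N)/(NP\N)  lex  "slowly"
[1,2] (NP\N)/(N/PP)  lex  "sent"
[2,3] N/PP  lex  "ate"
[1,3] NP\N  >  k=2
[0,3] S\N  >  k=1
[3,4] N  lex  "saw"
[4,5] (S\(S\N))\N  lex  "with"
[3,5] S\(S\N)  <  k=4
[0,5] S  <  k=3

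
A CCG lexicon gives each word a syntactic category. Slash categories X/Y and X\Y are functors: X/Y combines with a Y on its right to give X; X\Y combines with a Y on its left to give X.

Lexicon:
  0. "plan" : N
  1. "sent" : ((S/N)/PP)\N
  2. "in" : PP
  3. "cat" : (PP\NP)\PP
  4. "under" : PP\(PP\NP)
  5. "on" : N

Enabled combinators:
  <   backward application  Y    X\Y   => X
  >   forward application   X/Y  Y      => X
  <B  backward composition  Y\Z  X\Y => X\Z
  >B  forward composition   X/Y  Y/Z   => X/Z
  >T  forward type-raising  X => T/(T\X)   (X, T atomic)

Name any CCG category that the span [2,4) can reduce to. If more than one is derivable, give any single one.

PP\NP

[0,6] S   >
  [0,5] S/N   >
    [0,2] (S/N)/PP   <
      [0,1] "plan" : N
      [1,2] "sent" : ((S/N)/PP)\N
    [2,5] PP   <
      [2,4] PP\NP   <
        [2,3] "in" : PP
        [3,4] "cat" : (PP\NP)\PP
      [4,5] "under" : PP\(PP\NP)
  [5,6] "on" : N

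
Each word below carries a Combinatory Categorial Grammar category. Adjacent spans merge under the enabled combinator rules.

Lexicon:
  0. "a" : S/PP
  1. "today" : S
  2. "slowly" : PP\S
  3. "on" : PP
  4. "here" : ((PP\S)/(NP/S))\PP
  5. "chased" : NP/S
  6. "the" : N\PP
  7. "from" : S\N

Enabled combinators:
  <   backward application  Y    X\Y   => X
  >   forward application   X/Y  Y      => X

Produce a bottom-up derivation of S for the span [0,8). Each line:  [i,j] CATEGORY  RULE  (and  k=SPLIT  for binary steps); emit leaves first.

[0,1] S/PP  lex  "a"
[1,2] S  lex  "today"
[2,3] PP\S  lex  "slowly"
[1,3] PP  <  k=2
[0,3] S  >  k=1
[3,4] PP  lex  "on"
[4,5] ((PP\S)/(NP/S))\PP  lex  "here"
[3,5] (PP\S)/(NP/S)  <  k=4
[5,6] NP/S  lex  "chased"
[3,6] PP\S  >  k=5
[0,6] PP  <  k=3
[6,7] N\PP  lex  "the"
[0,7] N  <  k=6
[7,8] S\N  lex  "from"
[0,8] S  <  k=7

[0,8] S   <
  [0,7] N   <
    [0,6] PP   <
      [0,3] S   >
        [0,1] "a" : S/PP
        [1,3] PP   <
          [1,2] "today" : S
          [2,3] "slowly" : PP\S
      [3,6] PP\S   >
        [3,5] (PP\S)/(NP/S)   <
          [3,4] "on" : PP
          [4,5] "here" : ((PP\S)/(NP/S))\PP
        [5,6] "chased" : NP/S
    [6,7] "the" : N\PP
  [7,8] "from" : S\N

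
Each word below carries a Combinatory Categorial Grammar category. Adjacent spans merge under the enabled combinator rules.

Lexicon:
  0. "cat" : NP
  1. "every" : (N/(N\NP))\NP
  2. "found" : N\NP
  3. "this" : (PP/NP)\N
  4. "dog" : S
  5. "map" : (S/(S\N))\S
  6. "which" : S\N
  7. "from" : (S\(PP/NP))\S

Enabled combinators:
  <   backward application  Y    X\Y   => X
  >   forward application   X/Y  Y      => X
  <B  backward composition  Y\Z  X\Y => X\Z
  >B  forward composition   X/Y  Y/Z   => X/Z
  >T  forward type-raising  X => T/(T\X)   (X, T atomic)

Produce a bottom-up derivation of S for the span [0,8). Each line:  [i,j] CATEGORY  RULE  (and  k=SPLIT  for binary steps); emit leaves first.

[0,8] S   <
  [0,3] N   >
    [0,2] N/(N\NP)   <
      [0,1] "cat" : NP
      [1,2] "every" : (N/(N\NP))\NP
    [2,3] "found" : N\NP
  [3,8] S\N   <B
    [3,4] "this" : (PP/NP)\N
    [4,8] S\(PP/NP)   <
      [4,7] S   >
        [4,6] S/(S\N)   <
          [4,5] "dog" : S
          [5,6] "map" : (S/(S\N))\S
        [6,7] "which" : S\N
      [7,8] "from" : (S\(PP/NP))\S

[0,1] NP  lex  "cat"
[1,2] (N/(N\NP))\NP  lex  "every"
[0,2] N/(N\NP)  <  k=1
[2,3] N\NP  lex  "found"
[0,3] N  >  k=2
[3,4] (PP/NP)\N  lex  "this"
[4,5] S  lex  "dog"
[5,6] (S/(S\N))\S  lex  "map"
[4,6] S/(S\N)  <  k=5
[6,7] S\N  lex  "which"
[4,7] S  >  k=6
[7,8] (S\(PP/NP))\S  lex  "from"
[4,8] S\(PP/NP)  <  k=7
[3,8] S\N  <B  k=4
[0,8] S  <  k=3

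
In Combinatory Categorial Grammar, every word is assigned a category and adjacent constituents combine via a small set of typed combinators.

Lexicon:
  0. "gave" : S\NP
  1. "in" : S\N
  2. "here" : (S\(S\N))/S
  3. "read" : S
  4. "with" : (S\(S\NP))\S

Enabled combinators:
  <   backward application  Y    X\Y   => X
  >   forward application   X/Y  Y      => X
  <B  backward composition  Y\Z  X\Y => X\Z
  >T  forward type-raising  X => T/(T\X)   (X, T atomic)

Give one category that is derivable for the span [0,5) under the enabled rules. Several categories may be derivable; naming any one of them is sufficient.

S

[0,5] S   <
  [0,1] "gave" : S\NP
  [1,5] S\(S\NP)   <
    [1,4] S   <
      [1,2] "in" : S\N
      [2,4] S\(S\N)   >
        [2,3] "here" : (S\(S\N))/S
        [3,4] "read" : S
    [4,5] "with" : (S\(S\NP))\S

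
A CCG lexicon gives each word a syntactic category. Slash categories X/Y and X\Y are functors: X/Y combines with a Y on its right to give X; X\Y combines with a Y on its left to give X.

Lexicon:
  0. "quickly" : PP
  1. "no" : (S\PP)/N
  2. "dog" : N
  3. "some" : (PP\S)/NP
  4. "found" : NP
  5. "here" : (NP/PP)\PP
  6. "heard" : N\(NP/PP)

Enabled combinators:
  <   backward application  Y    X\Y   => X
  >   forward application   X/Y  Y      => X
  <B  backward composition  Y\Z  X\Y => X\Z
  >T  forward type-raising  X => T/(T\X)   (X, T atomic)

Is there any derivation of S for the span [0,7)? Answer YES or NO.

NO

PP (S\PP)/N N (PP\S)/NP NP (NP/PP)\PP N\(NP/PP)
CKY chart[0,7] = {N, N/(N\N), NP/(NP\N), PP/(PP\N), S/(S\N)}; S ∉ chart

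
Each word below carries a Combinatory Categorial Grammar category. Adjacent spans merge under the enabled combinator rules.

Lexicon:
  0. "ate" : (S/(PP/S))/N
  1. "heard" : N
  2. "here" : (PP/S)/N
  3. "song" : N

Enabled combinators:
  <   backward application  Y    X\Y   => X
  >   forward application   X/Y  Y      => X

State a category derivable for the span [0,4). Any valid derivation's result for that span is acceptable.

[0,4] S   >
  [0,2] S/(PP/S)   >
    [0,1] "ate" : (S/(PP/S))/N
    [1,2] "heard" : N
  [2,4] PP/S   >
    [2,3] "here" : (PP/S)/N
    [3,4] "song" : N

S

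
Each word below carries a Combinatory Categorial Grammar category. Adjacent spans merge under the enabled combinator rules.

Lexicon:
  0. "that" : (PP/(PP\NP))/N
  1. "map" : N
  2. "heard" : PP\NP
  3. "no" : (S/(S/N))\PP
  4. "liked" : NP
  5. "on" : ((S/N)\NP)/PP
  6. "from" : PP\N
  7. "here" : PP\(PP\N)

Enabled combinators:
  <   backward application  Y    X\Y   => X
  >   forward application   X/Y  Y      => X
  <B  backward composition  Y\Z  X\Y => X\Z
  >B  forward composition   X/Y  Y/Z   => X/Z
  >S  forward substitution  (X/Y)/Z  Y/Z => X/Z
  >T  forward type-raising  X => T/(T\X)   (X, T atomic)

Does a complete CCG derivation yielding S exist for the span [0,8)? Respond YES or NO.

[0,8] S   >
  [0,4] S/(S/N)   <
    [0,3] PP   >
      [0,2] PP/(PP\NP)   >
        [0,1] "that" : (PP/(PP\NP))/N
        [1,2] "map" : N
      [2,3] "heard" : PP\NP
    [3,4] "no" : (S/(S/N))\PP
  [4,8] S/N   <
    [4,5] "liked" : NP
    [5,8] (S/N)\NP   >
      [5,6] "on" : ((S/N)\NP)/PP
      [6,8] PP   <
        [6,7] "from" : PP\N
        [7,8] "here" : PP\(PP\N)

YES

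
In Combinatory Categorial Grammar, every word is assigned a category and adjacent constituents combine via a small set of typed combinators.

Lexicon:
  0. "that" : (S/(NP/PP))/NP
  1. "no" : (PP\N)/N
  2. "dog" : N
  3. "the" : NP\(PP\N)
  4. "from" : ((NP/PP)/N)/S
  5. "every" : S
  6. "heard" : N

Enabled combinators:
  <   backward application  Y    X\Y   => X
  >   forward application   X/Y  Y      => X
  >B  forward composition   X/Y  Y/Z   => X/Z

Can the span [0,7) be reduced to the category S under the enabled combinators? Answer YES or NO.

[0,7] S   >
  [0,4] S/(NP/PP)   >
    [0,1] "that" : (S/(NP/PP))/NP
    [1,4] NP   <
      [1,3] PP\N   >
        [1,2] "no" : (PP\N)/N
        [2,3] "dog" : N
      [3,4] "the" : NP\(PP\N)
  [4,7] NP/PP   >
    [4,6] (NP/PP)/N   >
      [4,5] "from" : ((NP/PP)/N)/S
      [5,6] "every" : S
    [6,7] "heard" : N

YES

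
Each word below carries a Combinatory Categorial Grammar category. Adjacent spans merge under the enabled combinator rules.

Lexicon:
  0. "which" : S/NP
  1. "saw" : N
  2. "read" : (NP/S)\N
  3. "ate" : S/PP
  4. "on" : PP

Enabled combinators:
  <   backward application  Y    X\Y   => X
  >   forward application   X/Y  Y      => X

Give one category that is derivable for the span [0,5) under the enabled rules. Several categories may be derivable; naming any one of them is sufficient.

S

[0,5] S   >
  [0,1] "which" : S/NP
  [1,5] NP   >
    [1,3] NP/S   <
      [1,2] "saw" : N
      [2,3] "read" : (NP/S)\N
    [3,5] S   >
      [3,4] "ate" : S/PP
      [4,5] "on" : PP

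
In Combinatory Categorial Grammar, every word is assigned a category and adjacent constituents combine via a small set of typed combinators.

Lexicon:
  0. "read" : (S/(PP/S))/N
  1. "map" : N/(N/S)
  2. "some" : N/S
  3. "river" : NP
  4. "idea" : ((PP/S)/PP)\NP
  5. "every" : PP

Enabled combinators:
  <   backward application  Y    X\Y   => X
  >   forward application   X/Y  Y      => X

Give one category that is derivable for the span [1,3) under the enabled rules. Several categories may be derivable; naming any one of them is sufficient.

[0,6] S   >
  [0,3] S/(PP/S)   >
    [0,1] "read" : (S/(PP/S))/N
    [1,3] N   >
      [1,2] "map" : N/(N/S)
      [2,3] "some" : N/S
  [3,6] PP/S   >
    [3,5] (PP/S)/PP   <
      [3,4] "river" : NP
      [4,5] "idea" : ((PP/S)/PP)\NP
    [5,6] "every" : PP

N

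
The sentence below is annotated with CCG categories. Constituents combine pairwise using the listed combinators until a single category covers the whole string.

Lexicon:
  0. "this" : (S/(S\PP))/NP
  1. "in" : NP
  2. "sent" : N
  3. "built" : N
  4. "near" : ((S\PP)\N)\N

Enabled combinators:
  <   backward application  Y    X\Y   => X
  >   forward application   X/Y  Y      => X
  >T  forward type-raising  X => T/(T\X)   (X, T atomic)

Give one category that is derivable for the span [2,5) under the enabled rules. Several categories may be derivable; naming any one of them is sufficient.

S\PP

[0,5] S   >
  [0,2] S/(S\PP)   >
    [0,1] "this" : (S/(S\PP))/NP
    [1,2] "in" : NP
  [2,5] S\PP   <
    [2,3] "sent" : N
    [3,5] (S\PP)\N   <
      [3,4] "built" : N
      [4,5] "near" : ((S\PP)\N)\N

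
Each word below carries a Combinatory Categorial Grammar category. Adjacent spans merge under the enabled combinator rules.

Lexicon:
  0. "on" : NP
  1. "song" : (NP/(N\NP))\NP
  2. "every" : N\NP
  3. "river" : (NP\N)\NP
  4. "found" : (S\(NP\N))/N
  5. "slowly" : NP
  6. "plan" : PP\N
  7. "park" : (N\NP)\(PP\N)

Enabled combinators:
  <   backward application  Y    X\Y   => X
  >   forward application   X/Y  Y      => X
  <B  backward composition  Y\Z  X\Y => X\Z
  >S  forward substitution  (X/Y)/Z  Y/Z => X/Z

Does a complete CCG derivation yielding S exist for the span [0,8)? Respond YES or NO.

YES

[0,8] S   <
  [0,4] NP\N   <
    [0,3] NP   >
      [0,2] NP/(N\NP)   <
        [0,1] "on" : NP
        [1,2] "song" : (NP/(N\NP))\NP
      [2,3] "every" : N\NP
    [3,4] "river" : (NP\N)\NP
  [4,8] S\(NP\N)   >
    [4,5] "found" : (S\(NP\N))/N
    [5,8] N   <
      [5,6] "slowly" : NP
      [6,8] N\NP   <
        [6,7] "plan" : PP\N
        [7,8] "park" : (N\NP)\(PP\N)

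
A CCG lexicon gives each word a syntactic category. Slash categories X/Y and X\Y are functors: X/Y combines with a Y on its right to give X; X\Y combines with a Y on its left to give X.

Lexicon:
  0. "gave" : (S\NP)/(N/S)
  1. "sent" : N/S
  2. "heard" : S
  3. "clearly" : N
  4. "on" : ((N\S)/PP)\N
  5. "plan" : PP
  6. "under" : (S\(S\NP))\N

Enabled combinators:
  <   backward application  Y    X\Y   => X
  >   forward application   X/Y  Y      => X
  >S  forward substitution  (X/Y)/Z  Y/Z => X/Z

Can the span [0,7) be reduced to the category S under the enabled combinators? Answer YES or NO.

[0,7] S   <
  [0,2] S\NP   >
    [0,1] "gave" : (S\NP)/(N/S)
    [1,2] "sent" : N/S
  [2,7] S\(S\NP)   <
    [2,6] N   <
      [2,3] "heard" : S
      [3,6] N\S   >
        [3,5] (N\S)/PP   <
          [3,4] "clearly" : N
          [4,5] "on" : ((N\S)/PP)\N
        [5,6] "plan" : PP
    [6,7] "under" : (S\(S\NP))\N

YES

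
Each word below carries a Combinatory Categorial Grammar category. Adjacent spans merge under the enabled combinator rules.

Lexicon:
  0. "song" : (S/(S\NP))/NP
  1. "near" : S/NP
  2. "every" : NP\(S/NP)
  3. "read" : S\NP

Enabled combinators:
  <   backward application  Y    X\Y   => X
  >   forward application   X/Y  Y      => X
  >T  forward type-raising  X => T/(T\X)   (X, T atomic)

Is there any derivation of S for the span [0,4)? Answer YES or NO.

[0,4] S   >
  [0,3] S/(S\NP)   >
    [0,1] "song" : (S/(S\NP))/NP
    [1,3] NP   <
      [1,2] "near" : S/NP
      [2,3] "every" : NP\(S/NP)
  [3,4] "read" : S\NP

YES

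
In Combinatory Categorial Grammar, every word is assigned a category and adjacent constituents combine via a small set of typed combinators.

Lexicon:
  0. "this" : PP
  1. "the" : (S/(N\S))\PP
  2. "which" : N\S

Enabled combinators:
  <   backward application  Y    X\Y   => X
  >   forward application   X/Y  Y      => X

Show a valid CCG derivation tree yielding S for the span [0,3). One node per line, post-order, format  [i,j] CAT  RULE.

[0,1] PP  lex  "this"
[1,2] (S/(N\S))\PP  lex  "the"
[0,2] S/(N\S)  <  k=1
[2,3] N\S  lex  "which"
[0,3] S  >  k=2

[0,3] S   >
  [0,2] S/(N\S)   <
    [0,1] "this" : PP
    [1,2] "the" : (S/(N\S))\PP
  [2,3] "which" : N\S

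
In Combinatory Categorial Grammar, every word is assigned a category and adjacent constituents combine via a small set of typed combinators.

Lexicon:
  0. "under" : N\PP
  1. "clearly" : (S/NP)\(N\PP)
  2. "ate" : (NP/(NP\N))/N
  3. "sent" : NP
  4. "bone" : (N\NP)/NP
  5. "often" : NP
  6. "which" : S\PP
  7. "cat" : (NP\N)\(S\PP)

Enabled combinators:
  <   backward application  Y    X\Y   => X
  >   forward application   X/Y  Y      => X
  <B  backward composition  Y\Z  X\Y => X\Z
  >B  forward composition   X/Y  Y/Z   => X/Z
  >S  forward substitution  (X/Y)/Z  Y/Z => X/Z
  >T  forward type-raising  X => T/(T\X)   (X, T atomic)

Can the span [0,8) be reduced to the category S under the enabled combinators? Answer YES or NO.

YES

[0,8] S   >
  [0,2] S/NP   <
    [0,1] "under" : N\PP
    [1,2] "clearly" : (S/NP)\(N\PP)
  [2,8] NP   >
    [2,6] NP/(NP\N)   >
      [2,3] "ate" : (NP/(NP\N))/N
      [3,6] N   <
        [3,4] "sent" : NP
        [4,6] N\NP   >
          [4,5] "bone" : (N\NP)/NP
          [5,6] "often" : NP
    [6,8] NP\N   <
      [6,7] "which" : S\PP
      [7,8] "cat" : (NP\N)\(S\PP)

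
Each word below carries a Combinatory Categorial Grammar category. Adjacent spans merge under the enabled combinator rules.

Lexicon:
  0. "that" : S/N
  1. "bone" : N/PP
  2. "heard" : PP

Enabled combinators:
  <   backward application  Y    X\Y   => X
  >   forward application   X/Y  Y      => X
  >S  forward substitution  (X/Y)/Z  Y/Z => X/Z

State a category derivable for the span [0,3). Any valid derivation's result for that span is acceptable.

S

[0,3] S   >
  [0,1] "that" : S/N
  [1,3] N   >
    [1,2] "bone" : N/PP
    [2,3] "heard" : PP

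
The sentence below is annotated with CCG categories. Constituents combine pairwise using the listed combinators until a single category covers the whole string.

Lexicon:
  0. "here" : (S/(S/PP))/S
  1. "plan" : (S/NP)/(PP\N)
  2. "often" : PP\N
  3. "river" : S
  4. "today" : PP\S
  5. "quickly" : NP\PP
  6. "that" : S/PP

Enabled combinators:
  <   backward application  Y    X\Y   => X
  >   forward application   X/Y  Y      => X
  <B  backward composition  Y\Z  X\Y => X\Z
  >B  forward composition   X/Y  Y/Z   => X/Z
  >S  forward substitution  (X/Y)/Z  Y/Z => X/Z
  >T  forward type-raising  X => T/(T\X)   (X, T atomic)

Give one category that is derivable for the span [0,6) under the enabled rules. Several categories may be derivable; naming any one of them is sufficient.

[0,7] S   >
  [0,6] S/(S/PP)   >
    [0,1] "here" : (S/(S/PP))/S
    [1,6] S   >
      [1,3] S/NP   >
        [1,2] "plan" : (S/NP)/(PP\N)
        [2,3] "often" : PP\N
      [3,6] NP   <
        [3,4] "river" : S
        [4,6] NP\S   <B
          [4,5] "today" : PP\S
          [5,6] "quickly" : NP\PP
  [6,7] "that" : S/PP

S/(S/PP)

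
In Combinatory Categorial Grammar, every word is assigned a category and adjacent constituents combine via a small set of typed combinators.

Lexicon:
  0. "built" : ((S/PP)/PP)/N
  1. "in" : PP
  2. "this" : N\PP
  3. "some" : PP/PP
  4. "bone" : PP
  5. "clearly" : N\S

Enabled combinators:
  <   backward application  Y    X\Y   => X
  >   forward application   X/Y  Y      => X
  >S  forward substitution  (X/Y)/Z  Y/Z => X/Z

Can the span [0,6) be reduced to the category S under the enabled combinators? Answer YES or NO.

((S/PP)/PP)/N PP N\PP PP/PP PP N\S
CKY chart[0,6] = {N}; S ∉ chart

NO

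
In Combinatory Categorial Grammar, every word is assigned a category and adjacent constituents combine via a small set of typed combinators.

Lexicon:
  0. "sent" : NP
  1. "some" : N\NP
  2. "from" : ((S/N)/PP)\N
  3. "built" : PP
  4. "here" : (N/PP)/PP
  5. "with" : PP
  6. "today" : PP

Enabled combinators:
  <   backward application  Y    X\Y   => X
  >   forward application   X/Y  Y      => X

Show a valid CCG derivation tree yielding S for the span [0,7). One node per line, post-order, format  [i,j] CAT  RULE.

[0,7] S   >
  [0,4] S/N   >
    [0,3] (S/N)/PP   <
      [0,2] N   <
        [0,1] "sent" : NP
        [1,2] "some" : N\NP
      [2,3] "from" : ((S/N)/PP)\N
    [3,4] "built" : PP
  [4,7] N   >
    [4,6] N/PP   >
      [4,5] "here" : (N/PP)/PP
      [5,6] "with" : PP
    [6,7] "today" : PP

[0,1] NP  lex  "sent"
[1,2] N\NP  lex  "some"
[0,2] N  <  k=1
[2,3] ((S/N)/PP)\N  lex  "from"
[0,3] (S/N)/PP  <  k=2
[3,4] PP  lex  "built"
[0,4] S/N  >  k=3
[4,5] (N/PP)/PP  lex  "here"
[5,6] PP  lex  "with"
[4,6] N/PP  >  k=5
[6,7] PP  lex  "today"
[4,7] N  >  k=6
[0,7] S  >  k=4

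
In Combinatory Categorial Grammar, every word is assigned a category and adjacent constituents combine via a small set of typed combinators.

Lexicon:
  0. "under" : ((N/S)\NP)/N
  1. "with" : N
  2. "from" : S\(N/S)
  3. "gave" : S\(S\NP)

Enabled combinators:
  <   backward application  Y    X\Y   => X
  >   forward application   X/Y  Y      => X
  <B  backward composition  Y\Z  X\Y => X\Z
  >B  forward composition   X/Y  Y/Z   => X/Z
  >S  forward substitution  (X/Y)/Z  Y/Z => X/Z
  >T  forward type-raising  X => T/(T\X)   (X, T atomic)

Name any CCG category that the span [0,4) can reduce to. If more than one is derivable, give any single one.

[0,4] S   <
  [0,3] S\NP   <B
    [0,2] (N/S)\NP   >
      [0,1] "under" : ((N/S)\NP)/N
      [1,2] "with" : N
    [2,3] "from" : S\(N/S)
  [3,4] "gave" : S\(S\NP)

S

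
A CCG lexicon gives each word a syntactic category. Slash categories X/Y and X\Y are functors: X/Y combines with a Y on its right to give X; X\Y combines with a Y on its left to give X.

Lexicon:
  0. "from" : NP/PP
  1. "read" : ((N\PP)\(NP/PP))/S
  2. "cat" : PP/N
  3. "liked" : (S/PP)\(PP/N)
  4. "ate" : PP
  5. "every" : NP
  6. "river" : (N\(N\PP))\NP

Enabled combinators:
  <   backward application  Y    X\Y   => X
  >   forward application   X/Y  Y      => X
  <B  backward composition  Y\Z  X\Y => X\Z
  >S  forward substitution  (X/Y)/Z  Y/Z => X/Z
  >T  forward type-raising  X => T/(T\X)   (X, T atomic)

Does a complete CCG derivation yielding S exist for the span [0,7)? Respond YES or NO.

NP/PP ((N\PP)\(NP/PP))/S PP/N (S/PP)\(PP/N) PP NP (N\(N\PP))\NP
CKY chart[0,7] = {N, N/(N\N), NP/(NP\N), PP/(PP\N), S/(S\N)}; S ∉ chart

NO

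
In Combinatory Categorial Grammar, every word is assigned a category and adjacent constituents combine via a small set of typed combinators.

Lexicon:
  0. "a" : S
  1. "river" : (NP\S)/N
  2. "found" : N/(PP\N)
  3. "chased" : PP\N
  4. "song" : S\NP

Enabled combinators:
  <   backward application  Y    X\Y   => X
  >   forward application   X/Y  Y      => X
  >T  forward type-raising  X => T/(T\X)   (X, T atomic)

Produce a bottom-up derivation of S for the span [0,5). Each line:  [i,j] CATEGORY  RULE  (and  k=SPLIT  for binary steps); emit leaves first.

[0,5] S   <
  [0,4] NP   <
    [0,1] "a" : S
    [1,4] NP\S   >
      [1,2] "river" : (NP\S)/N
      [2,4] N   >
        [2,3] "found" : N/(PP\N)
        [3,4] "chased" : PP\N
  [4,5] "song" : S\NP

[0,1] S  lex  "a"
[1,2] (NP\S)/N  lex  "river"
[2,3] N/(PP\N)  lex  "found"
[3,4] PP\N  lex  "chased"
[2,4] N  >  k=3
[1,4] NP\S  >  k=2
[0,4] NP  <  k=1
[4,5] S\NP  lex  "song"
[0,5] S  <  k=4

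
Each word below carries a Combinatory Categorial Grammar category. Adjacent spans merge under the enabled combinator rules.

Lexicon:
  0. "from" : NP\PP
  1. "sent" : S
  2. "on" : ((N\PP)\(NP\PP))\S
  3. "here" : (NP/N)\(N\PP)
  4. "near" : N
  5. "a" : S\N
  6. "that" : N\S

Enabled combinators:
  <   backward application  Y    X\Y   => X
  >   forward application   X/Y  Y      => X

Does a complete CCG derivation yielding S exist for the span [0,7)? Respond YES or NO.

NO

NP\PP S ((N\PP)\(NP\PP))\S (NP/N)\(N\PP) N S\N N\S
CKY chart[0,7] = {NP}; S ∉ chart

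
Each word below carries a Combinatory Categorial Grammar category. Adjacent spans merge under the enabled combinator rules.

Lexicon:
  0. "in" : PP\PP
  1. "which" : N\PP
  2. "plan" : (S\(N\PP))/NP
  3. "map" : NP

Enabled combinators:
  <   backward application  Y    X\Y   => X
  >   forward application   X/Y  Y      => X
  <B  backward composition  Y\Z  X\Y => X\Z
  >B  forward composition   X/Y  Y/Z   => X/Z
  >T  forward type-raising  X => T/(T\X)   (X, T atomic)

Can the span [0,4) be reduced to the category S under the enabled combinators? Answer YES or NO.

[0,4] S   <
  [0,2] N\PP   <B
    [0,1] "in" : PP\PP
    [1,2] "which" : N\PP
  [2,4] S\(N\PP)   >
    [2,3] "plan" : (S\(N\PP))/NP
    [3,4] "map" : NP

YES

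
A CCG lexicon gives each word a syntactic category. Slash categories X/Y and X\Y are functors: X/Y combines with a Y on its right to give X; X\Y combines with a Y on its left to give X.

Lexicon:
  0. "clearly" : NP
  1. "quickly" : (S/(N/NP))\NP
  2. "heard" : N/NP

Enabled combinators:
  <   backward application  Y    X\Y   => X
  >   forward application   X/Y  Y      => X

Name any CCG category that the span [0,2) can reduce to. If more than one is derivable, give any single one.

[0,3] S   >
  [0,2] S/(N/NP)   <
    [0,1] "clearly" : NP
    [1,2] "quickly" : (S/(N/NP))\NP
  [2,3] "heard" : N/NP

S/(N/NP)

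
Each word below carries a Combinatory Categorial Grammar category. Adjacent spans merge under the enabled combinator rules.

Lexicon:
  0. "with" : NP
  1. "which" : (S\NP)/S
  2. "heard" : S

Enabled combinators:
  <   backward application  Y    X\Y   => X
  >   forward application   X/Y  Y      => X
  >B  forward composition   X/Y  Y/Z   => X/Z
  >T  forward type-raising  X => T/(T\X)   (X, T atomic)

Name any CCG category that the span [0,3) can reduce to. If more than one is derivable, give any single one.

S

[0,3] S   <
  [0,1] "with" : NP
  [1,3] S\NP   >
    [1,2] "which" : (S\NP)/S
    [2,3] "heard" : S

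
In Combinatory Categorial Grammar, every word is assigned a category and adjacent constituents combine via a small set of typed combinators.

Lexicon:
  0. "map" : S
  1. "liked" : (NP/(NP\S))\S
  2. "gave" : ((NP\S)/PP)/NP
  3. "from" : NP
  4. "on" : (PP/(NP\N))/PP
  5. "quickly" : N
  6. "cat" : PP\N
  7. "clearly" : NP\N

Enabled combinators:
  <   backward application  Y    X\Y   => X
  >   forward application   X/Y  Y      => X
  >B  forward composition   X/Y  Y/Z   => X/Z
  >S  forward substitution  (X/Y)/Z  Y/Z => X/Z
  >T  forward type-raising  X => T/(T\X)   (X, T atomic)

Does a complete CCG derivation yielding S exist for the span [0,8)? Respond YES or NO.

NO

S (NP/(NP\S))\S ((NP\S)/PP)/NP NP (PP/(NP\N))/PP N PP\N NP\N
CKY chart[0,8] = {N/(N\NP), NP, NP/(NP\NP), NP/(PP\PP), PP/(PP\NP), S/(S\NP)}; S ∉ chart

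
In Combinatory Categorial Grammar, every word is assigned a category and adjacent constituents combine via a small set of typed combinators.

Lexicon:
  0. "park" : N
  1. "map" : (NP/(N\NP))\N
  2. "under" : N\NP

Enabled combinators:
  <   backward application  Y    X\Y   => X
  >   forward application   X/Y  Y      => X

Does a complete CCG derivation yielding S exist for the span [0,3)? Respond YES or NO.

NO

N (NP/(N\NP))\N N\NP
CKY chart[0,3] = {NP}; S ∉ chart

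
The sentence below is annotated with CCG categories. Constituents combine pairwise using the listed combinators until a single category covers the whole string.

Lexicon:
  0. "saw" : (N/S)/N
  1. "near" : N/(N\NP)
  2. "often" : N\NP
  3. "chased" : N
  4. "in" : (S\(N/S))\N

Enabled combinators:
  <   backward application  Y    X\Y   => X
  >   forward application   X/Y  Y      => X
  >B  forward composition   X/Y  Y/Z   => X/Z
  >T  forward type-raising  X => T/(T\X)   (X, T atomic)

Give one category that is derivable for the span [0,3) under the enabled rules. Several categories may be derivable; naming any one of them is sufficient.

[0,5] S   <
  [0,3] N/S   >
    [0,1] "saw" : (N/S)/N
    [1,3] N   >
      [1,2] "near" : N/(N\NP)
      [2,3] "often" : N\NP
  [3,5] S\(N/S)   <
    [3,4] "chased" : N
    [4,5] "in" : (S\(N/S))\N

N/S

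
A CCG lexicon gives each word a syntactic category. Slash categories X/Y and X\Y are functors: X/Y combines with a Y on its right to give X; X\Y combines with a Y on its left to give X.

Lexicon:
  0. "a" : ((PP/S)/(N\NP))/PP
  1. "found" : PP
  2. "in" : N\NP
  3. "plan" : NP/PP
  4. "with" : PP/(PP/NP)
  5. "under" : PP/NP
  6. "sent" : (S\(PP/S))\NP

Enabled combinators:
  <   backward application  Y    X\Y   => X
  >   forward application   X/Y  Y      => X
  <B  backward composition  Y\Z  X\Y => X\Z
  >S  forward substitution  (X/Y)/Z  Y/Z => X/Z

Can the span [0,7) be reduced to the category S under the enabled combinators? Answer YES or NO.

YES

[0,7] S   <
  [0,3] PP/S   >
    [0,2] (PP/S)/(N\NP)   >
      [0,1] "a" : ((PP/S)/(N\NP))/PP
      [1,2] "found" : PP
    [2,3] "in" : N\NP
  [3,7] S\(PP/S)   <
    [3,6] NP   >
      [3,4] "plan" : NP/PP
      [4,6] PP   >
        [4,5] "with" : PP/(PP/NP)
        [5,6] "under" : PP/NP
    [6,7] "sent" : (S\(PP/S))\NP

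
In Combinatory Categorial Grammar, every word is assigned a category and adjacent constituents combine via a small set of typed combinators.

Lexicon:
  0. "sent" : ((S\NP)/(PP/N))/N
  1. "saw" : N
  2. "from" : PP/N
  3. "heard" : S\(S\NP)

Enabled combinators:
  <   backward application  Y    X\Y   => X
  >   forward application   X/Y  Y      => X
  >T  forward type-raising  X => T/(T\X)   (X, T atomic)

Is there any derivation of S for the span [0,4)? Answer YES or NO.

[0,4] S   <
  [0,3] S\NP   >
    [0,2] (S\NP)/(PP/N)   >
      [0,1] "sent" : ((S\NP)/(PP/N))/N
      [1,2] "saw" : N
    [2,3] "from" : PP/N
  [3,4] "heard" : S\(S\NP)

YES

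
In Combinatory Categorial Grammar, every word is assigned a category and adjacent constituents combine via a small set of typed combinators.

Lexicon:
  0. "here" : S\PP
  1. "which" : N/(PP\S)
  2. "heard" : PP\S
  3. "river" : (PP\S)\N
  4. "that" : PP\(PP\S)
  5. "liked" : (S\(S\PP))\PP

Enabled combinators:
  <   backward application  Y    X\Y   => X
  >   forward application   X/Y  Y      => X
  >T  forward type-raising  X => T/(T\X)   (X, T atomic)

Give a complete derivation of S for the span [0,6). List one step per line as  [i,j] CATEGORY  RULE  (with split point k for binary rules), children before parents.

[0,1] S\PP  lex  "here"
[1,2] N/(PP\S)  lex  "which"
[2,3] PP\S  lex  "heard"
[1,3] N  >  k=2
[3,4] (PP\S)\N  lex  "river"
[1,4] PP\S  <  k=3
[4,5] PP\(PP\S)  lex  "that"
[1,5] PP  <  k=4
[5,6] (S\(S\PP))\PP  lex  "liked"
[1,6] S\(S\PP)  <  k=5
[0,6] S  <  k=1

[0,6] S   <
  [0,1] "here" : S\PP
  [1,6] S\(S\PP)   <
    [1,5] PP   <
      [1,4] PP\S   <
        [1,3] N   >
          [1,2] "which" : N/(PP\S)
          [2,3] "heard" : PP\S
        [3,4] "river" : (PP\S)\N
      [4,5] "that" : PP\(PP\S)
    [5,6] "liked" : (S\(S\PP))\PP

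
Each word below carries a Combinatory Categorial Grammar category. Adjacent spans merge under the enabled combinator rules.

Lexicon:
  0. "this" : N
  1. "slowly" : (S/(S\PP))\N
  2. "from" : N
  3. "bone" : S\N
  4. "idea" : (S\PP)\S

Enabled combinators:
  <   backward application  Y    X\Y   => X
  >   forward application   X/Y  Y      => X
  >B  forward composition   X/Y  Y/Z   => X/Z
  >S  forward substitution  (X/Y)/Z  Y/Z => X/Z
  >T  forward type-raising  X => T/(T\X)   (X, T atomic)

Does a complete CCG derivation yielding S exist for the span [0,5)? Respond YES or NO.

YES

[0,5] S   >
  [0,2] S/(S\PP)   <
    [0,1] "this" : N
    [1,2] "slowly" : (S/(S\PP))\N
  [2,5] S\PP   <
    [2,4] S   <
      [2,3] "from" : N
      [3,4] "bone" : S\N
    [4,5] "idea" : (S\PP)\S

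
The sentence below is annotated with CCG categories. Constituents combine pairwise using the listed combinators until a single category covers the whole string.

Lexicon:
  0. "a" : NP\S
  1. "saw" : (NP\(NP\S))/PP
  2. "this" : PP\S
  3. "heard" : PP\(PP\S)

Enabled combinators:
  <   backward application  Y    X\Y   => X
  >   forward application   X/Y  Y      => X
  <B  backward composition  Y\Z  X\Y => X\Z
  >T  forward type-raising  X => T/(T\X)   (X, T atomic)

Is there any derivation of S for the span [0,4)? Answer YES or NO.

NP\S (NP\(NP\S))/PP PP\S PP\(PP\S)
CKY chart[0,4] = {N/(N\NP), NP, NP/(NP\NP), PP/(PP\NP), S/(S\NP)}; S ∉ chart

NO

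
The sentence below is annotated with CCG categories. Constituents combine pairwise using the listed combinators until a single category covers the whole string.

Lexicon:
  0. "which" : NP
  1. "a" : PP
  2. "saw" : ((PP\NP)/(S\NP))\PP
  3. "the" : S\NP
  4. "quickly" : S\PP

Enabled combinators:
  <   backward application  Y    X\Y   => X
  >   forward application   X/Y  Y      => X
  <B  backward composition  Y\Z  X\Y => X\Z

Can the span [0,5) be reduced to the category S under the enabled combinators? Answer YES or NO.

[0,5] S   <
  [0,4] PP   <
    [0,1] "which" : NP
    [1,4] PP\NP   >
      [1,3] (PP\NP)/(S\NP)   <
        [1,2] "a" : PP
        [2,3] "saw" : ((PP\NP)/(S\NP))\PP
      [3,4] "the" : S\NP
  [4,5] "quickly" : S\PP

YES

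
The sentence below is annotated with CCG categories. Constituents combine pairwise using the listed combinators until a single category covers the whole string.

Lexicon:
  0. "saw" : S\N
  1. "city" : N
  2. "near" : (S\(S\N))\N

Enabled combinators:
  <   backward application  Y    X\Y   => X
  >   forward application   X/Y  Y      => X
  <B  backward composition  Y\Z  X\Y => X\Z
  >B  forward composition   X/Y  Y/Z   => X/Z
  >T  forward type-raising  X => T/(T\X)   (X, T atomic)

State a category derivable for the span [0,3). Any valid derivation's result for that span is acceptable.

[0,3] S   <
  [0,1] "saw" : S\N
  [1,3] S\(S\N)   <
    [1,2] "city" : N
    [2,3] "near" : (S\(S\N))\N

S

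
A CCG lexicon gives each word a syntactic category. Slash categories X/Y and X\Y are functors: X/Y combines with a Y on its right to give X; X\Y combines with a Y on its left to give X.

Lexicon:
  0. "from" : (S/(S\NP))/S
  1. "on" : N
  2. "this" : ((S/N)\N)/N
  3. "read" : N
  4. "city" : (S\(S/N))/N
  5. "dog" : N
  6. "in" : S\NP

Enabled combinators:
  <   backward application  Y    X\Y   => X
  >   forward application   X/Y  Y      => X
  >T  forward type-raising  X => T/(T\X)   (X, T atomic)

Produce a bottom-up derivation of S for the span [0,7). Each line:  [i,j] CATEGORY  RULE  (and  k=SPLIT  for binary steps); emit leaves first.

[0,1] (S/(S\NP))/S  lex  "from"
[1,2] N  lex  "on"
[2,3] ((S/N)\N)/N  lex  "this"
[3,4] N  lex  "read"
[2,4] (S/N)\N  >  k=3
[1,4] S/N  <  k=2
[4,5] (S\(S/N))/N  lex  "city"
[5,6] N  lex  "dog"
[4,6] S\(S/N)  >  k=5
[1,6] S  <  k=4
[0,6] S/(S\NP)  >  k=1
[6,7] S\NP  lex  "in"
[0,7] S  >  k=6

[0,7] S   >
  [0,6] S/(S\NP)   >
    [0,1] "from" : (S/(S\NP))/S
    [1,6] S   <
      [1,4] S/N   <
        [1,2] "on" : N
        [2,4] (S/N)\N   >
          [2,3] "this" : ((S/N)\N)/N
          [3,4] "read" : N
      [4,6] S\(S/N)   >
        [4,5] "city" : (S\(S/N))/N
        [5,6] "dog" : N
  [6,7] "in" : S\NP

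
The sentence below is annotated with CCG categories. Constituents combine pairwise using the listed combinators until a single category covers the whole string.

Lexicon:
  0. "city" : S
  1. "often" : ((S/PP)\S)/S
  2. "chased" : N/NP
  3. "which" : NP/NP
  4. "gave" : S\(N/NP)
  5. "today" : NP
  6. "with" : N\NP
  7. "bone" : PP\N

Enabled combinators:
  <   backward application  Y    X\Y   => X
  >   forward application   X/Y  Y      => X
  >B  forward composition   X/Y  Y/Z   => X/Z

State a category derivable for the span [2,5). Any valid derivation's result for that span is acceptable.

[0,8] S   >
  [0,5] S/PP   <
    [0,1] "city" : S
    [1,5] (S/PP)\S   >
      [1,2] "often" : ((S/PP)\S)/S
      [2,5] S   <
        [2,4] N/NP   >B
          [2,3] "chased" : N/NP
          [3,4] "which" : NP/NP
        [4,5] "gave" : S\(N/NP)
  [5,8] PP   <
    [5,7] N   <
      [5,6] "today" : NP
      [6,7] "with" : N\NP
    [7,8] "bone" : PP\N

S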